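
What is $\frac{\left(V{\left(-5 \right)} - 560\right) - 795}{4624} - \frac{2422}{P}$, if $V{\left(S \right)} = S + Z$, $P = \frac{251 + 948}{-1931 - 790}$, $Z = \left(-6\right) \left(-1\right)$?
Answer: $\frac{15235874021}{2772088} \approx 5496.2$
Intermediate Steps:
$Z = 6$
$P = - \frac{1199}{2721}$ ($P = \frac{1199}{-2721} = 1199 \left(- \frac{1}{2721}\right) = - \frac{1199}{2721} \approx -0.44065$)
$V{\left(S \right)} = 6 + S$ ($V{\left(S \right)} = S + 6 = 6 + S$)
$\frac{\left(V{\left(-5 \right)} - 560\right) - 795}{4624} - \frac{2422}{P} = \frac{\left(\left(6 - 5\right) - 560\right) - 795}{4624} - \frac{2422}{- \frac{1199}{2721}} = \left(\left(1 - 560\right) - 795\right) \frac{1}{4624} - - \frac{6590262}{1199} = \left(-559 - 795\right) \frac{1}{4624} + \frac{6590262}{1199} = \left(-1354\right) \frac{1}{4624} + \frac{6590262}{1199} = - \frac{677}{2312} + \frac{6590262}{1199} = \frac{15235874021}{2772088}$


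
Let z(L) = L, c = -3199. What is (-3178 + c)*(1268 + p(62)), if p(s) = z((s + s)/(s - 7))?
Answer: -445522728/55 ≈ -8.1004e+6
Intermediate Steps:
p(s) = 2*s/(-7 + s) (p(s) = (s + s)/(s - 7) = (2*s)/(-7 + s) = 2*s/(-7 + s))
(-3178 + c)*(1268 + p(62)) = (-3178 - 3199)*(1268 + 2*62/(-7 + 62)) = -6377*(1268 + 2*62/55) = -6377*(1268 + 2*62*(1/55)) = -6377*(1268 + 124/55) = -6377*69864/55 = -445522728/55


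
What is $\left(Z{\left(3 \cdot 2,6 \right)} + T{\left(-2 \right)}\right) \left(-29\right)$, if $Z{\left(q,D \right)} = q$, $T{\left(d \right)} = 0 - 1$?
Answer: $-145$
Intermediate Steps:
$T{\left(d \right)} = -1$ ($T{\left(d \right)} = 0 - 1 = -1$)
$\left(Z{\left(3 \cdot 2,6 \right)} + T{\left(-2 \right)}\right) \left(-29\right) = \left(3 \cdot 2 - 1\right) \left(-29\right) = \left(6 - 1\right) \left(-29\right) = 5 \left(-29\right) = -145$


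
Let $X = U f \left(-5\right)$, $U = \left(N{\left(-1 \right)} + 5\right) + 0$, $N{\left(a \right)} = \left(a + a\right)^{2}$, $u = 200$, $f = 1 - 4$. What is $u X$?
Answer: $27000$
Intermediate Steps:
$f = -3$
$N{\left(a \right)} = 4 a^{2}$ ($N{\left(a \right)} = \left(2 a\right)^{2} = 4 a^{2}$)
$U = 9$ ($U = \left(4 \left(-1\right)^{2} + 5\right) + 0 = \left(4 \cdot 1 + 5\right) + 0 = \left(4 + 5\right) + 0 = 9 + 0 = 9$)
$X = 135$ ($X = 9 \left(-3\right) \left(-5\right) = \left(-27\right) \left(-5\right) = 135$)
$u X = 200 \cdot 135 = 27000$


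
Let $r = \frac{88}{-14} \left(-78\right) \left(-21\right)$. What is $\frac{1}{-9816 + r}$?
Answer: $- \frac{1}{20112} \approx -4.9722 \cdot 10^{-5}$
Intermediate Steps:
$r = -10296$ ($r = 88 \left(- \frac{1}{14}\right) \left(-78\right) \left(-21\right) = \left(- \frac{44}{7}\right) \left(-78\right) \left(-21\right) = \frac{3432}{7} \left(-21\right) = -10296$)
$\frac{1}{-9816 + r} = \frac{1}{-9816 - 10296} = \frac{1}{-20112} = - \frac{1}{20112}$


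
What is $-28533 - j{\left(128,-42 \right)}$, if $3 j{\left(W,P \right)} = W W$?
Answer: $- \frac{101983}{3} \approx -33994.0$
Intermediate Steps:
$j{\left(W,P \right)} = \frac{W^{2}}{3}$ ($j{\left(W,P \right)} = \frac{W W}{3} = \frac{W^{2}}{3}$)
$-28533 - j{\left(128,-42 \right)} = -28533 - \frac{128^{2}}{3} = -28533 - \frac{1}{3} \cdot 16384 = -28533 - \frac{16384}{3} = - \frac{101983}{3}$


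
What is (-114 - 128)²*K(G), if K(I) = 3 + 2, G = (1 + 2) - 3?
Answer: 292820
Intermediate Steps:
G = 0 (G = 3 - 3 = 0)
K(I) = 5
(-114 - 128)²*K(G) = (-114 - 128)²*5 = (-242)²*5 = 58564*5 = 292820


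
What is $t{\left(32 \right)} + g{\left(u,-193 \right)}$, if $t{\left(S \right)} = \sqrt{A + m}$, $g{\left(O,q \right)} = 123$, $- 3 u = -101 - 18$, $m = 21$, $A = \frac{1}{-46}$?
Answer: $123 + \frac{\sqrt{44390}}{46} \approx 127.58$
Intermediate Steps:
$A = - \frac{1}{46} \approx -0.021739$
$u = \frac{119}{3}$ ($u = - \frac{-101 - 18}{3} = \left(- \frac{1}{3}\right) \left(-119\right) = \frac{119}{3} \approx 39.667$)
$t{\left(S \right)} = \frac{\sqrt{44390}}{46}$ ($t{\left(S \right)} = \sqrt{- \frac{1}{46} + 21} = \sqrt{\frac{965}{46}} = \frac{\sqrt{44390}}{46}$)
$t{\left(32 \right)} + g{\left(u,-193 \right)} = \frac{\sqrt{44390}}{46} + 123 = 123 + \frac{\sqrt{44390}}{46}$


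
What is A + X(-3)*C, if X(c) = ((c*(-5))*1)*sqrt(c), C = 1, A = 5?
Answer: 5 + 15*I*sqrt(3) ≈ 5.0 + 25.981*I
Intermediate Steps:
X(c) = -5*c**(3/2) (X(c) = (-5*c*1)*sqrt(c) = (-5*c)*sqrt(c) = -5*c**(3/2))
A + X(-3)*C = 5 - (-15)*I*sqrt(3)*1 = 5 + (15*I*sqrt(3))*1 = 5 + 15*I*sqrt(3)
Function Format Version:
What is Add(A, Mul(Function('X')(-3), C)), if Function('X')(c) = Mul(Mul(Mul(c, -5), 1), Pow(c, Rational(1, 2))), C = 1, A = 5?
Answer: Add(5, Mul(15, I, Pow(3, Rational(1, 2)))) ≈ Add(5.0000, Mul(25.981, I))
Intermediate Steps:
Function('X')(c) = Mul(-5, Pow(c, Rational(3, 2))) (Function('X')(c) = Mul(Mul(Mul(-5, c), 1), Pow(c, Rational(1, 2))) = Mul(Mul(-5, c), Pow(c, Rational(1, 2))) = Mul(-5, Pow(c, Rational(3, 2))))
Add(A, Mul(Function('X')(-3), C)) = Add(5, Mul(Mul(-5, Pow(-3, Rational(3, 2))), 1)) = Add(5, Mul(Mul(-5, Mul(-3, I, Pow(3, Rational(1, 2)))), 1)) = Add(5, Mul(Mul(15, I, Pow(3, Rational(1, 2))), 1)) = Add(5, Mul(15, I, Pow(3, Rational(1, 2))))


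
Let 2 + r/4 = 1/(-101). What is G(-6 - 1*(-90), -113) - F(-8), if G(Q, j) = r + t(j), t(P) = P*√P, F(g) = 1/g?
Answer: -6395/808 - 113*I*√113 ≈ -7.9146 - 1201.2*I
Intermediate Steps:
t(P) = P^(3/2)
r = -812/101 (r = -8 + 4/(-101) = -8 + 4*(-1/101) = -8 - 4/101 = -812/101 ≈ -8.0396)
G(Q, j) = -812/101 + j^(3/2)
G(-6 - 1*(-90), -113) - F(-8) = (-812/101 + (-113)^(3/2)) - 1/(-8) = (-812/101 - 113*I*√113) - 1*(-⅛) = (-812/101 - 113*I*√113) + ⅛ = -6395/808 - 113*I*√113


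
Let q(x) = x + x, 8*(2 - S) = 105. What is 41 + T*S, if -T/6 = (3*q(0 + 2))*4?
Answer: 3245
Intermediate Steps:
S = -89/8 (S = 2 - 1/8*105 = 2 - 105/8 = -89/8 ≈ -11.125)
q(x) = 2*x
T = -288 (T = -6*3*(2*(0 + 2))*4 = -6*3*(2*2)*4 = -6*3*4*4 = -72*4 = -6*48 = -288)
41 + T*S = 41 - 288*(-89/8) = 41 + 3204 = 3245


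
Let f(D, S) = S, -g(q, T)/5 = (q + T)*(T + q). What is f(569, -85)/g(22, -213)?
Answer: 17/36481 ≈ 0.00046600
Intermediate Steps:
g(q, T) = -5*(T + q)² (g(q, T) = -5*(q + T)*(T + q) = -5*(T + q)*(T + q) = -5*(T + q)²)
f(569, -85)/g(22, -213) = -85*(-1/(5*(-213 + 22)²)) = -85/((-5*(-191)²)) = -85/((-5*36481)) = -85/(-182405) = -85*(-1/182405) = 17/36481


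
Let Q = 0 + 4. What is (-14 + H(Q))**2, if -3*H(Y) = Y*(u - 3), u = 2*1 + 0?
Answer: 1444/9 ≈ 160.44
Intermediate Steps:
u = 2 (u = 2 + 0 = 2)
Q = 4
H(Y) = Y/3 (H(Y) = -Y*(2 - 3)/3 = -Y*(-1)/3 = -(-1)*Y/3 = Y/3)
(-14 + H(Q))**2 = (-14 + (1/3)*4)**2 = (-14 + 4/3)**2 = (-38/3)**2 = 1444/9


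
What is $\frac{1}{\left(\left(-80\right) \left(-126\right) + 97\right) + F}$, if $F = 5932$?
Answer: $\frac{1}{16109} \approx 6.2077 \cdot 10^{-5}$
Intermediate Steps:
$\frac{1}{\left(\left(-80\right) \left(-126\right) + 97\right) + F} = \frac{1}{\left(\left(-80\right) \left(-126\right) + 97\right) + 5932} = \frac{1}{\left(10080 + 97\right) + 5932} = \frac{1}{10177 + 5932} = \frac{1}{16109}$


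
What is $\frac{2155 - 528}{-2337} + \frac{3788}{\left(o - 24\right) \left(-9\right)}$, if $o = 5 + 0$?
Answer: $\frac{150427}{7011} \approx 21.456$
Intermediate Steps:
$o = 5$
$\frac{2155 - 528}{-2337} + \frac{3788}{\left(o - 24\right) \left(-9\right)} = \frac{2155 - 528}{-2337} + \frac{3788}{\left(5 - 24\right) \left(-9\right)} = 1627 \left(- \frac{1}{2337}\right) + \frac{3788}{\left(-19\right) \left(-9\right)} = - \frac{1627}{2337} + \frac{3788}{171} = \frac{150427}{7011}$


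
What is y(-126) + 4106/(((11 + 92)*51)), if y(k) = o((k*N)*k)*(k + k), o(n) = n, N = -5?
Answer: 105079755386/5253 ≈ 2.0004e+7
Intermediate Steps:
y(k) = -10*k**3 (y(k) = ((k*(-5))*k)*(k + k) = ((-5*k)*k)*(2*k) = (-5*k**2)*(2*k) = -10*k**3)
y(-126) + 4106/(((11 + 92)*51)) = -10*(-126)**3 + 4106/(((11 + 92)*51)) = -10*(-2000376) + 4106/((103*51)) = 20003760 + 4106/5253 = 105079755386/5253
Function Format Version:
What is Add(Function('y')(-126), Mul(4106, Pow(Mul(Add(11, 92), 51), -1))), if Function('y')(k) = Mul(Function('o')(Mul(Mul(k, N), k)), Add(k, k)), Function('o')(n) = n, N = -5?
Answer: Rational(105079755386, 5253) ≈ 2.0004e+7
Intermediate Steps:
Function('y')(k) = Mul(-10, Pow(k, 3)) (Function('y')(k) = Mul(Mul(Mul(k, -5), k), Add(k, k)) = Mul(Mul(Mul(-5, k), k), Mul(2, k)) = Mul(Mul(-5, Pow(k, 2)), Mul(2, k)) = Mul(-10, Pow(k, 3)))
Add(Function('y')(-126), Mul(4106, Pow(Mul(Add(11, 92), 51), -1))) = Add(Mul(-10, Pow(-126, 3)), Mul(4106, Pow(Mul(Add(11, 92), 51), -1))) = Add(Mul(-10, -2000376), Mul(4106, Pow(Mul(103, 51), -1))) = Add(20003760, Mul(4106, Pow(5253, -1))) = Add(20003760, Mul(4106, Rational(1, 5253))) = Add(20003760, Rational(4106, 5253)) = Rational(105079755386, 5253)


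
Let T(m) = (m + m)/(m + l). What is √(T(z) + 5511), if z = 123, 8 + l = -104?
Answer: 3*√74393/11 ≈ 74.387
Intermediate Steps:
l = -112 (l = -8 - 104 = -112)
T(m) = 2*m/(-112 + m) (T(m) = (m + m)/(m - 112) = (2*m)/(-112 + m) = 2*m/(-112 + m))
√(T(z) + 5511) = √(2*123/(-112 + 123) + 5511) = √(2*123/11 + 5511) = √(2*123*(1/11) + 5511) = √(246/11 + 5511) = √(60867/11) = 3*√74393/11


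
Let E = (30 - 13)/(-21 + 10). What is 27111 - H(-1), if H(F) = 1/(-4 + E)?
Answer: 1653782/61 ≈ 27111.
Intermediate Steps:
E = -17/11 (E = 17/(-11) = 17*(-1/11) = -17/11 ≈ -1.5455)
H(F) = -11/61 (H(F) = 1/(-4 - 17/11) = 1/(-61/11) = -11/61)
27111 - H(-1) = 27111 - 1*(-11/61) = 27111 + 11/61 = 1653782/61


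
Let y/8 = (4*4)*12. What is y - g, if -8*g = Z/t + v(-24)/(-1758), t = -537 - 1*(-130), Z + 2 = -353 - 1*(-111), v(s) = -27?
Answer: 2930859223/1908016 ≈ 1536.1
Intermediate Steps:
Z = -244 (Z = -2 + (-353 - 1*(-111)) = -2 + (-353 + 111) = -2 - 242 = -244)
t = -407 (t = -537 + 130 = -407)
y = 1536 (y = 8*((4*4)*12) = 8*(16*12) = 8*192 = 1536)
g = -146647/1908016 (g = -(-244/(-407) - 27/(-1758))/8 = -(-244*(-1/407) - 27*(-1/1758))/8 = -(244/407 + 9/586)/8 = -⅛*146647/238502 = -146647/1908016 ≈ -0.076858)
y - g = 1536 - 1*(-146647/1908016) = 1536 + 146647/1908016 = 2930859223/1908016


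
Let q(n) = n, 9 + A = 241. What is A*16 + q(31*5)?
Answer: 3867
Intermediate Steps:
A = 232 (A = -9 + 241 = 232)
A*16 + q(31*5) = 232*16 + 31*5 = 3712 + 155 = 3867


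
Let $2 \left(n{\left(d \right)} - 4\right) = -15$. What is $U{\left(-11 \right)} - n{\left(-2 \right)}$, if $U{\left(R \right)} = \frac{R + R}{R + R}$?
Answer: $\frac{9}{2} \approx 4.5$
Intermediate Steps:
$n{\left(d \right)} = - \frac{7}{2}$ ($n{\left(d \right)} = 4 + \frac{1}{2} \left(-15\right) = 4 - \frac{15}{2} = - \frac{7}{2}$)
$U{\left(R \right)} = 1$ ($U{\left(R \right)} = \frac{2 R}{2 R} = 2 R \frac{1}{2 R} = 1$)
$U{\left(-11 \right)} - n{\left(-2 \right)} = 1 - - \frac{7}{2} = 1 + \frac{7}{2} = \frac{9}{2}$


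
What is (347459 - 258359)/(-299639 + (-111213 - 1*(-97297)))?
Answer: -1620/5701 ≈ -0.28416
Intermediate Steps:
(347459 - 258359)/(-299639 + (-111213 - 1*(-97297))) = 89100/(-299639 + (-111213 + 97297)) = 89100/(-299639 - 13916) = 89100/(-313555) = 89100*(-1/313555) = -1620/5701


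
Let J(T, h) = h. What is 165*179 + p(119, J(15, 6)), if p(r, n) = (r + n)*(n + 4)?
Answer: 30785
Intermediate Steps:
p(r, n) = (4 + n)*(n + r) (p(r, n) = (n + r)*(4 + n) = (4 + n)*(n + r))
165*179 + p(119, J(15, 6)) = 165*179 + (6² + 4*6 + 4*119 + 6*119) = 29535 + (36 + 24 + 476 + 714) = 29535 + 1250 = 30785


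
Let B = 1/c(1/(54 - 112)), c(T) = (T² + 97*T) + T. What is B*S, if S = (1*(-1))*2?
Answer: 6728/5683 ≈ 1.1839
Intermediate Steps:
c(T) = T² + 98*T
B = -3364/5683 (B = 1/((98 + 1/(54 - 112))/(54 - 112)) = 1/((98 + 1/(-58))/(-58)) = 1/(-(98 - 1/58)/58) = 1/(-1/58*5683/58) = 1/(-5683/3364) = -3364/5683 ≈ -0.59194)
S = -2 (S = -1*2 = -2)
B*S = -3364/5683*(-2) = 6728/5683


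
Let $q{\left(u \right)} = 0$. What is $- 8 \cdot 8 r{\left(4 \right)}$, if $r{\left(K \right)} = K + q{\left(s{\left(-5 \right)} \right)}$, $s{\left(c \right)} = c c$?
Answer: $-256$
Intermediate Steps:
$s{\left(c \right)} = c^{2}$
$r{\left(K \right)} = K$ ($r{\left(K \right)} = K + 0 = K$)
$- 8 \cdot 8 r{\left(4 \right)} = - 8 \cdot 8 \cdot 4 = \left(-8\right) 32 = -256$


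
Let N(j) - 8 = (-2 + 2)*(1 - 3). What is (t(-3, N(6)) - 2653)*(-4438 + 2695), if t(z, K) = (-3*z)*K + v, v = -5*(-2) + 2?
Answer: 4477767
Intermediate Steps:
v = 12 (v = 10 + 2 = 12)
N(j) = 8 (N(j) = 8 + (-2 + 2)*(1 - 3) = 8 + 0*(-2) = 8 + 0 = 8)
t(z, K) = 12 - 3*K*z (t(z, K) = (-3*z)*K + 12 = -3*K*z + 12 = 12 - 3*K*z)
(t(-3, N(6)) - 2653)*(-4438 + 2695) = ((12 - 3*8*(-3)) - 2653)*(-4438 + 2695) = ((12 + 72) - 2653)*(-1743) = (84 - 2653)*(-1743) = -2569*(-1743) = 4477767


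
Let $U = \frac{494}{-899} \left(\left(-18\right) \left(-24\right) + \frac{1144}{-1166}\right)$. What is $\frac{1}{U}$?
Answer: $- \frac{47647}{11284936} \approx -0.0042222$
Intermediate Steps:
$U = - \frac{11284936}{47647}$ ($U = 494 \left(- \frac{1}{899}\right) \left(432 + 1144 \left(- \frac{1}{1166}\right)\right) = - \frac{494 \left(432 - \frac{52}{53}\right)}{899} = \left(- \frac{494}{899}\right) \frac{22844}{53} = - \frac{11284936}{47647} \approx -236.84$)
$\frac{1}{U} = \frac{1}{- \frac{11284936}{47647}} = - \frac{47647}{11284936}$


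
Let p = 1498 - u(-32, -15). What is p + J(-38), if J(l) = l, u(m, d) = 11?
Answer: 1449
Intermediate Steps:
p = 1487 (p = 1498 - 1*11 = 1498 - 11 = 1487)
p + J(-38) = 1487 - 38 = 1449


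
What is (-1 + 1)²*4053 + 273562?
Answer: 273562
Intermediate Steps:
(-1 + 1)²*4053 + 273562 = 0²*4053 + 273562 = 0*4053 + 273562 = 0 + 273562 = 273562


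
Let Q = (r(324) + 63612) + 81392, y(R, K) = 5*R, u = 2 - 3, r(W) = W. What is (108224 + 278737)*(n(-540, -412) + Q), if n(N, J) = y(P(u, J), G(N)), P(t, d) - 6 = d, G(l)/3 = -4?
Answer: 55450737378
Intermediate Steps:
G(l) = -12 (G(l) = 3*(-4) = -12)
u = -1
P(t, d) = 6 + d
n(N, J) = 30 + 5*J (n(N, J) = 5*(6 + J) = 30 + 5*J)
Q = 145328 (Q = (324 + 63612) + 81392 = 63936 + 81392 = 145328)
(108224 + 278737)*(n(-540, -412) + Q) = (108224 + 278737)*((30 + 5*(-412)) + 145328) = 386961*((30 - 2060) + 145328) = 386961*(-2030 + 145328) = 386961*143298 = 55450737378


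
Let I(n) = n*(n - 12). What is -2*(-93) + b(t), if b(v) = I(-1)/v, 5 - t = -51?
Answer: 10429/56 ≈ 186.23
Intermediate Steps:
I(n) = n*(-12 + n)
t = 56 (t = 5 - 1*(-51) = 5 + 51 = 56)
b(v) = 13/v (b(v) = (-(-12 - 1))/v = (-1*(-13))/v = 13/v)
-2*(-93) + b(t) = -2*(-93) + 13/56 = 186 + 13*(1/56) = 186 + 13/56 = 10429/56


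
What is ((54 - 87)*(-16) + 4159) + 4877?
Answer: 9564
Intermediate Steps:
((54 - 87)*(-16) + 4159) + 4877 = (-33*(-16) + 4159) + 4877 = (528 + 4159) + 4877 = 4687 + 4877 = 9564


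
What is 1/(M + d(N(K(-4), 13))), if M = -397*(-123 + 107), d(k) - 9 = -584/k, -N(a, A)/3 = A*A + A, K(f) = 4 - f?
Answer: 273/1736845 ≈ 0.00015718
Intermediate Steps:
N(a, A) = -3*A - 3*A**2 (N(a, A) = -3*(A*A + A) = -3*(A**2 + A) = -3*(A + A**2) = -3*A - 3*A**2)
d(k) = 9 - 584/k
M = 6352 (M = -397*(-16) = 6352)
1/(M + d(N(K(-4), 13))) = 1/(6352 + (9 - 584*(-1/(39*(1 + 13))))) = 1/(6352 + (9 - 584/((-3*13*14)))) = 1/(6352 + (9 - 584/(-546))) = 1/(6352 + (9 - 584*(-1/546))) = 1/(6352 + (9 + 292/273)) = 1/(6352 + 2749/273) = 1/(1736845/273) = 273/1736845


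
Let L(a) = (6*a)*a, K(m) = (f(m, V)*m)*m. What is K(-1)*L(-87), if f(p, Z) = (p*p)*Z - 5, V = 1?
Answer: -181656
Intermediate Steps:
f(p, Z) = -5 + Z*p² (f(p, Z) = p²*Z - 5 = Z*p² - 5 = -5 + Z*p²)
K(m) = m²*(-5 + m²) (K(m) = ((-5 + 1*m²)*m)*m = ((-5 + m²)*m)*m = (m*(-5 + m²))*m = m²*(-5 + m²))
L(a) = 6*a²
K(-1)*L(-87) = ((-1)²*(-5 + (-1)²))*(6*(-87)²) = (1*(-5 + 1))*(6*7569) = (1*(-4))*45414 = -4*45414 = -181656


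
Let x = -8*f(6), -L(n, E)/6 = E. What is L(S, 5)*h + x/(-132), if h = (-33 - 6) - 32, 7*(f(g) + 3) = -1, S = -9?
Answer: 44726/21 ≈ 2129.8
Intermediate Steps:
f(g) = -22/7 (f(g) = -3 + (⅐)*(-1) = -3 - ⅐ = -22/7)
L(n, E) = -6*E
h = -71 (h = -39 - 32 = -71)
x = 176/7 (x = -8*(-22/7) = 176/7 ≈ 25.143)
L(S, 5)*h + x/(-132) = -6*5*(-71) + (176/7)/(-132) = -30*(-71) + (176/7)*(-1/132) = 2130 - 4/21 = 44726/21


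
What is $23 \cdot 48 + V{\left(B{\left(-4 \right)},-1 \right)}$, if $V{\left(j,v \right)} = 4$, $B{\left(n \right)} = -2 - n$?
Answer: $1108$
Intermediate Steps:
$23 \cdot 48 + V{\left(B{\left(-4 \right)},-1 \right)} = 23 \cdot 48 + 4 = 1104 + 4 = 1108$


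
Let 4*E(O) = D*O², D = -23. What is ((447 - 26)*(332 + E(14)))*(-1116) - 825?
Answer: 373518795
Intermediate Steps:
E(O) = -23*O²/4 (E(O) = (-23*O²)/4 = -23*O²/4)
((447 - 26)*(332 + E(14)))*(-1116) - 825 = ((447 - 26)*(332 - 23/4*14²))*(-1116) - 825 = (421*(332 - 23/4*196))*(-1116) - 825 = (421*(332 - 1127))*(-1116) - 825 = (421*(-795))*(-1116) - 825 = -334695*(-1116) - 825 = 373519620 - 825 = 373518795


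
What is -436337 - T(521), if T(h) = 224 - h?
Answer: -436040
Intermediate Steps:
-436337 - T(521) = -436337 - (224 - 1*521) = -436337 - (224 - 521) = -436337 - 1*(-297) = -436337 + 297 = -436040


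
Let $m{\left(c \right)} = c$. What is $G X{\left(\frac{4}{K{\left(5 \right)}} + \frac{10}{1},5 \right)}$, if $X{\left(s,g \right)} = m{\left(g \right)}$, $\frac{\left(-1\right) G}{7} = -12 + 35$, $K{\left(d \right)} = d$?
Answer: $-805$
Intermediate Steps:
$G = -161$ ($G = - 7 \left(-12 + 35\right) = \left(-7\right) 23 = -161$)
$X{\left(s,g \right)} = g$
$G X{\left(\frac{4}{K{\left(5 \right)}} + \frac{10}{1},5 \right)} = \left(-161\right) 5 = -805$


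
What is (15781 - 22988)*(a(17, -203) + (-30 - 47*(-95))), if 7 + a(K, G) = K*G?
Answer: -7041239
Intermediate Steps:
a(K, G) = -7 + G*K (a(K, G) = -7 + K*G = -7 + G*K)
(15781 - 22988)*(a(17, -203) + (-30 - 47*(-95))) = (15781 - 22988)*((-7 - 203*17) + (-30 - 47*(-95))) = -7207*((-7 - 3451) + (-30 + 4465)) = -7207*(-3458 + 4435) = -7207*977 = -7041239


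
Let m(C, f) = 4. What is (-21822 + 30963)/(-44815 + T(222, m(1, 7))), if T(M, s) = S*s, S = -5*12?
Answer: -9141/45055 ≈ -0.20289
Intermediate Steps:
S = -60
T(M, s) = -60*s
(-21822 + 30963)/(-44815 + T(222, m(1, 7))) = (-21822 + 30963)/(-44815 - 60*4) = 9141/(-44815 - 240) = 9141/(-45055) = 9141*(-1/45055) = -9141/45055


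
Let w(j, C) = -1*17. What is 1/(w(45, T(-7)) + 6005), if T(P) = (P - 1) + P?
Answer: 1/5988 ≈ 0.00016700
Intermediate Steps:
T(P) = -1 + 2*P (T(P) = (-1 + P) + P = -1 + 2*P)
w(j, C) = -17
1/(w(45, T(-7)) + 6005) = 1/(-17 + 6005) = 1/5988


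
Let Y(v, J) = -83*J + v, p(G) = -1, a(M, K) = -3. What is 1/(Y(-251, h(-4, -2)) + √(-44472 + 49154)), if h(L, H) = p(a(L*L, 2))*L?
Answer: -583/335207 - √4682/335207 ≈ -0.0019434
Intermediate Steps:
h(L, H) = -L
Y(v, J) = v - 83*J
1/(Y(-251, h(-4, -2)) + √(-44472 + 49154)) = 1/((-251 - (-83)*(-4)) + √(-44472 + 49154)) = 1/((-251 - 83*4) + √4682) = 1/((-251 - 332) + √4682) = 1/(-583 + √4682)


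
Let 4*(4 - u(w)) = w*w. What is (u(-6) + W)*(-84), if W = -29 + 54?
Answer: -1680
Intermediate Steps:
W = 25
u(w) = 4 - w**2/4 (u(w) = 4 - w*w/4 = 4 - w**2/4)
(u(-6) + W)*(-84) = ((4 - 1/4*(-6)**2) + 25)*(-84) = ((4 - 1/4*36) + 25)*(-84) = ((4 - 9) + 25)*(-84) = (-5 + 25)*(-84) = 20*(-84) = -1680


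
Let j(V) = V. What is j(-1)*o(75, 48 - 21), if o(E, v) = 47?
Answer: -47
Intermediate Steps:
j(-1)*o(75, 48 - 21) = -1*47 = -47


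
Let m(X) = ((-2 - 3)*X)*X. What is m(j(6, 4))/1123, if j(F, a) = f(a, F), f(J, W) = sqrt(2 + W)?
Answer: -40/1123 ≈ -0.035619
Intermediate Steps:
j(F, a) = sqrt(2 + F)
m(X) = -5*X**2 (m(X) = (-5*X)*X = -5*X**2)
m(j(6, 4))/1123 = -5*(sqrt(2 + 6))**2/1123 = -5*(sqrt(8))**2*(1/1123) = -5*(2*sqrt(2))**2*(1/1123) = -5*8*(1/1123) = -40*1/1123 = -40/1123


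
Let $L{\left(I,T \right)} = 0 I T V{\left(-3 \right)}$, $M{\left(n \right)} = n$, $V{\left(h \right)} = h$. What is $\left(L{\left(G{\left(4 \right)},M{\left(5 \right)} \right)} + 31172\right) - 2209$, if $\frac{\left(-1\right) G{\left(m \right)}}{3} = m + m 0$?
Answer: $28963$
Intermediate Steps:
$G{\left(m \right)} = - 3 m$ ($G{\left(m \right)} = - 3 \left(m + m 0\right) = - 3 \left(m + 0\right) = - 3 m$)
$L{\left(I,T \right)} = 0$ ($L{\left(I,T \right)} = 0 I T \left(-3\right) = 0 T \left(-3\right) = 0 \left(-3\right) = 0$)
$\left(L{\left(G{\left(4 \right)},M{\left(5 \right)} \right)} + 31172\right) - 2209 = \left(0 + 31172\right) - 2209 = 31172 - 2209 = 28963$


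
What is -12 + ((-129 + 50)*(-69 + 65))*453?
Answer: 143136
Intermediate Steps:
-12 + ((-129 + 50)*(-69 + 65))*453 = -12 - 79*(-4)*453 = -12 + 316*453 = -12 + 143148 = 143136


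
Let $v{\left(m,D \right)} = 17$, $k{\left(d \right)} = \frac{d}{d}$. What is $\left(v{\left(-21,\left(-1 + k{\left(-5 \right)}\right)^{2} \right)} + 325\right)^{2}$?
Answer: $116964$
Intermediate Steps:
$k{\left(d \right)} = 1$
$\left(v{\left(-21,\left(-1 + k{\left(-5 \right)}\right)^{2} \right)} + 325\right)^{2} = \left(17 + 325\right)^{2} = 342^{2} = 116964$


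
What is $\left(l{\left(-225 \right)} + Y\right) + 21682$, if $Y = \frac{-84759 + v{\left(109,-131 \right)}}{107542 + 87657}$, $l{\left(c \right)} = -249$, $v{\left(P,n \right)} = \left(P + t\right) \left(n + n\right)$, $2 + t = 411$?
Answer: $\frac{4183479692}{195199} \approx 21432.0$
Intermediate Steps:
$t = 409$ ($t = -2 + 411 = 409$)
$v{\left(P,n \right)} = 2 n \left(409 + P\right)$ ($v{\left(P,n \right)} = \left(P + 409\right) \left(n + n\right) = \left(409 + P\right) 2 n = 2 n \left(409 + P\right)$)
$Y = - \frac{220475}{195199}$ ($Y = \frac{-84759 + 2 \left(-131\right) \left(409 + 109\right)}{107542 + 87657} = \frac{-84759 + 2 \left(-131\right) 518}{195199} = \left(-84759 - 135716\right) \frac{1}{195199} = \left(-220475\right) \frac{1}{195199} = - \frac{220475}{195199} \approx -1.1295$)
$\left(l{\left(-225 \right)} + Y\right) + 21682 = \left(-249 - \frac{220475}{195199}\right) + 21682 = - \frac{48825026}{195199} + 21682 = \frac{4183479692}{195199}$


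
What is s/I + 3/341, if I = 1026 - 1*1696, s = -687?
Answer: 236277/228470 ≈ 1.0342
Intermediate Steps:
I = -670 (I = 1026 - 1696 = -670)
s/I + 3/341 = -687/(-670) + 3/341 = -687*(-1/670) + 3*(1/341) = 687/670 + 3/341 = 236277/228470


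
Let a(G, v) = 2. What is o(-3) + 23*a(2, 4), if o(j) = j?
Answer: 43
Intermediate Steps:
o(-3) + 23*a(2, 4) = -3 + 23*2 = -3 + 46 = 43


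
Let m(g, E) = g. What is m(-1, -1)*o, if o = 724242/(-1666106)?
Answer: 362121/833053 ≈ 0.43469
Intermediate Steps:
o = -362121/833053 (o = 724242*(-1/1666106) = -362121/833053 ≈ -0.43469)
m(-1, -1)*o = -1*(-362121/833053) = 362121/833053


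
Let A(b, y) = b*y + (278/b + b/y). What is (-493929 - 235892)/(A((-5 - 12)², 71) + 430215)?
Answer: -14975197099/9248714205 ≈ -1.6192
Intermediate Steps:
A(b, y) = 278/b + b*y + b/y
(-493929 - 235892)/(A((-5 - 12)², 71) + 430215) = (-493929 - 235892)/((278/((-5 - 12)²) + (-5 - 12)²*71 + (-5 - 12)²/71) + 430215) = -729821/((278/((-17)²) + (-17)²*71 + (-17)²*(1/71)) + 430215) = -729821/((278/289 + 289*71 + 289*(1/71)) + 430215) = -729821/((278*(1/289) + 20519 + 289/71) + 430215) = -729821/((278/289 + 20519 + 289/71) + 430215) = -729821/(421132620/20519 + 430215) = -729821/9248714205/20519 = -729821*20519/9248714205 = -14975197099/9248714205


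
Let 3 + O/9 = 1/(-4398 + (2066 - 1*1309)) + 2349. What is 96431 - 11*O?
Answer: -44957404/331 ≈ -1.3582e+5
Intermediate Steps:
O = 76876065/3641 (O = -27 + 9*(1/(-4398 + (2066 - 1*1309)) + 2349) = -27 + 9*(1/(-4398 + (2066 - 1309)) + 2349) = -27 + 9*(1/(-4398 + 757) + 2349) = -27 + 9*(1/(-3641) + 2349) = -27 + 9*(-1/3641 + 2349) = -27 + 9*(8552708/3641) = -27 + 76974372/3641 = 76876065/3641 ≈ 21114.)
96431 - 11*O = 96431 - 11*76876065/3641 = 96431 - 1*76876065/331 = 96431 - 76876065/331 = -44957404/331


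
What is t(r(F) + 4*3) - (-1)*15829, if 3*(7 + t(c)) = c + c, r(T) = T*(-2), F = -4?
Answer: 47506/3 ≈ 15835.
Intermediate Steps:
r(T) = -2*T
t(c) = -7 + 2*c/3 (t(c) = -7 + (c + c)/3 = -7 + (2*c)/3 = -7 + 2*c/3)
t(r(F) + 4*3) - (-1)*15829 = (-7 + 2*(-2*(-4) + 4*3)/3) - (-1)*15829 = (-7 + 2*(8 + 12)/3) - 1*(-15829) = (-7 + (⅔)*20) + 15829 = (-7 + 40/3) + 15829 = 19/3 + 15829 = 47506/3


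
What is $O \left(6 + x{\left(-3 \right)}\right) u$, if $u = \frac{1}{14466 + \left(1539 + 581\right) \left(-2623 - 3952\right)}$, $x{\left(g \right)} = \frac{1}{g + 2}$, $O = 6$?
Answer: $- \frac{15}{6962267} \approx -2.1545 \cdot 10^{-6}$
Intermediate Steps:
$x{\left(g \right)} = \frac{1}{2 + g}$
$u = - \frac{1}{13924534}$ ($u = \frac{1}{14466 + 2120 \left(-6575\right)} = \frac{1}{14466 - 13939000} = \frac{1}{-13924534} = - \frac{1}{13924534} \approx -7.1816 \cdot 10^{-8}$)
$O \left(6 + x{\left(-3 \right)}\right) u = 6 \left(6 + \frac{1}{2 - 3}\right) \left(- \frac{1}{13924534}\right) = 6 \left(6 + \frac{1}{-1}\right) \left(- \frac{1}{13924534}\right) = 6 \left(6 - 1\right) \left(- \frac{1}{13924534}\right) = 6 \cdot 5 \left(- \frac{1}{13924534}\right) = 30 \left(- \frac{1}{13924534}\right) = - \frac{15}{6962267}$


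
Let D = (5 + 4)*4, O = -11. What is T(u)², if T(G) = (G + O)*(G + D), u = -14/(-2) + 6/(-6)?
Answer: 44100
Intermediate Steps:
u = 6 (u = -14*(-½) + 6*(-⅙) = 7 - 1 = 6)
D = 36 (D = 9*4 = 36)
T(G) = (-11 + G)*(36 + G) (T(G) = (G - 11)*(G + 36) = (-11 + G)*(36 + G))
T(u)² = (-396 + 6² + 25*6)² = (-396 + 36 + 150)² = (-210)² = 44100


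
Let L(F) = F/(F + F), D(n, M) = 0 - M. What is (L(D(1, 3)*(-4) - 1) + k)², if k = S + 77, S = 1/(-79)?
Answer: 149891049/24964 ≈ 6004.3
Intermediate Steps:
S = -1/79 ≈ -0.012658
D(n, M) = -M
L(F) = ½ (L(F) = F/((2*F)) = F*(1/(2*F)) = ½)
k = 6082/79 (k = -1/79 + 77 = 6082/79 ≈ 76.987)
(L(D(1, 3)*(-4) - 1) + k)² = (½ + 6082/79)² = (12243/158)² = 149891049/24964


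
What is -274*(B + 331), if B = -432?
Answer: 27674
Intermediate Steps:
-274*(B + 331) = -274*(-432 + 331) = -274*(-101) = 27674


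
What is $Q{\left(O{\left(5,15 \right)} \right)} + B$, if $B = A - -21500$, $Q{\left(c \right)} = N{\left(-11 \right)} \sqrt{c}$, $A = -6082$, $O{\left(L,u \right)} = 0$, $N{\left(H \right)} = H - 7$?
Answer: $15418$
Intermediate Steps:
$N{\left(H \right)} = -7 + H$
$Q{\left(c \right)} = - 18 \sqrt{c}$ ($Q{\left(c \right)} = \left(-7 - 11\right) \sqrt{c} = - 18 \sqrt{c}$)
$B = 15418$ ($B = -6082 - -21500 = -6082 + 21500 = 15418$)
$Q{\left(O{\left(5,15 \right)} \right)} + B = - 18 \sqrt{0} + 15418 = \left(-18\right) 0 + 15418 = 0 + 15418 = 15418$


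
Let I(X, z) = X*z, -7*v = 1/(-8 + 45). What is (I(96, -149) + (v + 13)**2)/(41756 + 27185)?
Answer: -948196668/4624631221 ≈ -0.20503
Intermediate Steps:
v = -1/259 (v = -1/(7*(-8 + 45)) = -1/7/37 = -1/7*1/37 = -1/259 ≈ -0.0038610)
(I(96, -149) + (v + 13)**2)/(41756 + 27185) = (96*(-149) + (-1/259 + 13)**2)/(41756 + 27185) = (-14304 + (3366/259)**2)/68941 = (-14304 + 11329956/67081)*(1/68941) = -948196668/67081*1/68941 = -948196668/4624631221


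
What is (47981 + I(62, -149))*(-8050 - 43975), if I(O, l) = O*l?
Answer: -2015604575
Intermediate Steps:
(47981 + I(62, -149))*(-8050 - 43975) = (47981 + 62*(-149))*(-8050 - 43975) = (47981 - 9238)*(-52025) = 38743*(-52025) = -2015604575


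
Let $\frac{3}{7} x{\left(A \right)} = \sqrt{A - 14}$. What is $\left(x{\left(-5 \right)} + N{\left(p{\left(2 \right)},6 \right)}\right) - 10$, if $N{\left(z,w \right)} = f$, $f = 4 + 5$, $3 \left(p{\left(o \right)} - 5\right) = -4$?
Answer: $-1 + \frac{7 i \sqrt{19}}{3} \approx -1.0 + 10.171 i$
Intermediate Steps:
$p{\left(o \right)} = \frac{11}{3}$ ($p{\left(o \right)} = 5 + \frac{1}{3} \left(-4\right) = 5 - \frac{4}{3} = \frac{11}{3}$)
$x{\left(A \right)} = \frac{7 \sqrt{-14 + A}}{3}$ ($x{\left(A \right)} = \frac{7 \sqrt{A - 14}}{3} = \frac{7 \sqrt{-14 + A}}{3}$)
$f = 9$
$N{\left(z,w \right)} = 9$
$\left(x{\left(-5 \right)} + N{\left(p{\left(2 \right)},6 \right)}\right) - 10 = \left(\frac{7 \sqrt{-14 - 5}}{3} + 9\right) - 10 = \left(\frac{7 \sqrt{-19}}{3} + 9\right) - 10 = \left(\frac{7 i \sqrt{19}}{3} + 9\right) - 10 = \left(9 + \frac{7 i \sqrt{19}}{3}\right) - 10 = -1 + \frac{7 i \sqrt{19}}{3}$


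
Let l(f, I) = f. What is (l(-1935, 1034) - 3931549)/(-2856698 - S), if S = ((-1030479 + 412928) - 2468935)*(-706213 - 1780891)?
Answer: 1966742/3838207266621 ≈ 5.1241e-7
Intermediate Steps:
S = 7676411676544 (S = (-617551 - 2468935)*(-2487104) = -3086486*(-2487104) = 7676411676544)
(l(-1935, 1034) - 3931549)/(-2856698 - S) = (-1935 - 3931549)/(-2856698 - 1*7676411676544) = -3933484/(-2856698 - 7676411676544) = -3933484/(-7676414533242) = -3933484*(-1/7676414533242) = 1966742/3838207266621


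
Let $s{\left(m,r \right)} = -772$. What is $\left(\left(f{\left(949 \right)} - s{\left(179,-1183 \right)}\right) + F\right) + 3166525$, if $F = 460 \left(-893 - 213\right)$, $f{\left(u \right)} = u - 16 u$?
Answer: $2644302$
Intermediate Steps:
$f{\left(u \right)} = - 15 u$
$F = -508760$ ($F = 460 \left(-1106\right) = -508760$)
$\left(\left(f{\left(949 \right)} - s{\left(179,-1183 \right)}\right) + F\right) + 3166525 = \left(\left(\left(-15\right) 949 - -772\right) - 508760\right) + 3166525 = \left(\left(-14235 + 772\right) - 508760\right) + 3166525 = \left(-13463 - 508760\right) + 3166525 = -522223 + 3166525 = 2644302$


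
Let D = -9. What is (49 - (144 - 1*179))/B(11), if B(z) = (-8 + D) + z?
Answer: -14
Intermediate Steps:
B(z) = -17 + z (B(z) = (-8 - 9) + z = -17 + z)
(49 - (144 - 1*179))/B(11) = (49 - (144 - 1*179))/(-17 + 11) = (49 - (144 - 179))/(-6) = (49 - 1*(-35))*(-⅙) = (49 + 35)*(-⅙) = 84*(-⅙) = -14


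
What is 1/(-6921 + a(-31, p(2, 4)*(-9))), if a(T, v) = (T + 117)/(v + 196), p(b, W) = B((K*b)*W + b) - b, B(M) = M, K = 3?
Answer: -10/69253 ≈ -0.00014440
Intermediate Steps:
p(b, W) = 3*W*b (p(b, W) = ((3*b)*W + b) - b = (3*W*b + b) - b = (b + 3*W*b) - b = 3*W*b)
a(T, v) = (117 + T)/(196 + v)
1/(-6921 + a(-31, p(2, 4)*(-9))) = 1/(-6921 + (117 - 31)/(196 + (3*4*2)*(-9))) = 1/(-6921 + 86/(196 + 24*(-9))) = 1/(-6921 + 86/(196 - 216)) = 1/(-6921 + 86/(-20)) = 1/(-6921 - 1/20*86) = 1/(-6921 - 43/10) = 1/(-69253/10) = -10/69253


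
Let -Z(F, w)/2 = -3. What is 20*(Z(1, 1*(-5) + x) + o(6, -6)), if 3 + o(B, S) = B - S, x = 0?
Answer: 300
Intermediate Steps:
o(B, S) = -3 + B - S (o(B, S) = -3 + (B - S) = -3 + B - S)
Z(F, w) = 6 (Z(F, w) = -2*(-3) = 6)
20*(Z(1, 1*(-5) + x) + o(6, -6)) = 20*(6 + (-3 + 6 - 1*(-6))) = 20*(6 + (-3 + 6 + 6)) = 20*(6 + 9) = 20*15 = 300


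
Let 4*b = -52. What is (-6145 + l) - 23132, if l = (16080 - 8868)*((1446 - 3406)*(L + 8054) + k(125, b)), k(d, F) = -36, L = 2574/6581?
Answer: -749268539383089/6581 ≈ -1.1385e+11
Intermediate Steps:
b = -13 (b = (1/4)*(-52) = -13)
L = 2574/6581 (L = 2574*(1/6581) = 2574/6581 ≈ 0.39113)
l = -749268346711152/6581 (l = (16080 - 8868)*((1446 - 3406)*(2574/6581 + 8054) - 36) = 7212*(-1960*53005948/6581 - 36) = 7212*(-103891658080/6581 - 36) = 7212*(-103891894996/6581) = -749268346711152/6581 ≈ -1.1385e+11)
(-6145 + l) - 23132 = (-6145 - 749268346711152/6581) - 23132 = -749268387151397/6581 - 23132 = -749268539383089/6581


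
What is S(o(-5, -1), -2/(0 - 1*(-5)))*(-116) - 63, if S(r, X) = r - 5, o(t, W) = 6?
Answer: -179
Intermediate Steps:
S(r, X) = -5 + r
S(o(-5, -1), -2/(0 - 1*(-5)))*(-116) - 63 = (-5 + 6)*(-116) - 63 = 1*(-116) - 63 = -116 - 63 = -179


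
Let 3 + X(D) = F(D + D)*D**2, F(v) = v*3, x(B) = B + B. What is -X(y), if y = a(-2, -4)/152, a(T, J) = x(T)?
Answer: 82311/27436 ≈ 3.0001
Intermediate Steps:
x(B) = 2*B
a(T, J) = 2*T
F(v) = 3*v
y = -1/38 (y = (2*(-2))/152 = -4*1/152 = -1/38 ≈ -0.026316)
X(D) = -3 + 6*D**3 (X(D) = -3 + (3*(D + D))*D**2 = -3 + (3*(2*D))*D**2 = -3 + (6*D)*D**2 = -3 + 6*D**3)
-X(y) = -(-3 + 6*(-1/38)**3) = -(-3 + 6*(-1/54872)) = -(-3 - 3/27436) = -1*(-82311/27436) = 82311/27436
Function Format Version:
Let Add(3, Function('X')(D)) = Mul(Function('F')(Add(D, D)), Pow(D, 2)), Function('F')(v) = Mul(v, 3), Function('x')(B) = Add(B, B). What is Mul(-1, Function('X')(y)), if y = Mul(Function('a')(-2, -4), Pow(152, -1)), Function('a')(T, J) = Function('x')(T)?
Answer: Rational(82311, 27436) ≈ 3.0001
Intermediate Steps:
Function('x')(B) = Mul(2, B)
Function('a')(T, J) = Mul(2, T)
Function('F')(v) = Mul(3, v)
y = Rational(-1, 38) (y = Mul(Mul(2, -2), Pow(152, -1)) = Mul(-4, Rational(1, 152)) = Rational(-1, 38) ≈ -0.026316)
Function('X')(D) = Add(-3, Mul(6, Pow(D, 3))) (Function('X')(D) = Add(-3, Mul(Mul(3, Add(D, D)), Pow(D, 2))) = Add(-3, Mul(Mul(3, Mul(2, D)), Pow(D, 2))) = Add(-3, Mul(Mul(6, D), Pow(D, 2))) = Add(-3, Mul(6, Pow(D, 3))))
Mul(-1, Function('X')(y)) = Mul(-1, Add(-3, Mul(6, Pow(Rational(-1, 38), 3)))) = Mul(-1, Add(-3, Mul(6, Rational(-1, 54872)))) = Mul(-1, Add(-3, Rational(-3, 27436))) = Mul(-1, Rational(-82311, 27436)) = Rational(82311, 27436)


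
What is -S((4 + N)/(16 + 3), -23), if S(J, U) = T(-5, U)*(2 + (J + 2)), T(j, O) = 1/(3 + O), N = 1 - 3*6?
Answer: 63/380 ≈ 0.16579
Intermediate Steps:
N = -17 (N = 1 - 18 = -17)
S(J, U) = (4 + J)/(3 + U) (S(J, U) = (2 + (J + 2))/(3 + U) = (2 + (2 + J))/(3 + U) = (4 + J)/(3 + U))
-S((4 + N)/(16 + 3), -23) = -(4 + (4 - 17)/(16 + 3))/(3 - 23) = -(4 - 13/19)/(-20) = -(-1)*(4 - 13*1/19)/20 = -(-1)*(4 - 13/19)/20 = -(-1)*63/(20*19) = -1*(-63/380) = 63/380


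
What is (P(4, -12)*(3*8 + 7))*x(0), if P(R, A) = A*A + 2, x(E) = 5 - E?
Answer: 22630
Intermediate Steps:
P(R, A) = 2 + A**2 (P(R, A) = A**2 + 2 = 2 + A**2)
(P(4, -12)*(3*8 + 7))*x(0) = ((2 + (-12)**2)*(3*8 + 7))*(5 - 1*0) = ((2 + 144)*(24 + 7))*(5 + 0) = (146*31)*5 = 4526*5 = 22630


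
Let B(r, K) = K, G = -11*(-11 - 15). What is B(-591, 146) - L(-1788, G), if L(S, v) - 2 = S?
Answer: 1932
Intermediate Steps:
G = 286 (G = -11*(-26) = 286)
L(S, v) = 2 + S
B(-591, 146) - L(-1788, G) = 146 - (2 - 1788) = 146 - 1*(-1786) = 146 + 1786 = 1932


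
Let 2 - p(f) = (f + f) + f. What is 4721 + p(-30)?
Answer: 4813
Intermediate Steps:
p(f) = 2 - 3*f (p(f) = 2 - ((f + f) + f) = 2 - (2*f + f) = 2 - 3*f)
4721 + p(-30) = 4721 + (2 - 3*(-30)) = 4721 + (2 + 90) = 4721 + 92 = 4813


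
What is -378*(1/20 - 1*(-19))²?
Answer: -27435429/200 ≈ -1.3718e+5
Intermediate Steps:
-378*(1/20 - 1*(-19))² = -378*(1/20 + 19)² = -378*(381/20)² = -378*145161/400 = -27435429/200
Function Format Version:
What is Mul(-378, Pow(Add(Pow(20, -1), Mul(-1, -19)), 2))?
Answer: Rational(-27435429, 200) ≈ -1.3718e+5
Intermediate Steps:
Mul(-378, Pow(Add(Pow(20, -1), Mul(-1, -19)), 2)) = Mul(-378, Pow(Add(Rational(1, 20), 19), 2)) = Mul(-378, Pow(Rational(381, 20), 2)) = Mul(-378, Rational(145161, 400)) = Rational(-27435429, 200)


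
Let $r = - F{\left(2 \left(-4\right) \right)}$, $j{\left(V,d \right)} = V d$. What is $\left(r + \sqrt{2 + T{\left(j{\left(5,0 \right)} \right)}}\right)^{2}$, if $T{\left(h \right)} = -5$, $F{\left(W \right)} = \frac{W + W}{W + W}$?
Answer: $\left(1 - i \sqrt{3}\right)^{2} \approx -2.0 - 3.4641 i$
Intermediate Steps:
$F{\left(W \right)} = 1$ ($F{\left(W \right)} = \frac{2 W}{2 W} = 2 W \frac{1}{2 W} = 1$)
$r = -1$ ($r = \left(-1\right) 1 = -1$)
$\left(r + \sqrt{2 + T{\left(j{\left(5,0 \right)} \right)}}\right)^{2} = \left(-1 + \sqrt{2 - 5}\right)^{2} = \left(-1 + \sqrt{-3}\right)^{2} = \left(-1 + i \sqrt{3}\right)^{2}$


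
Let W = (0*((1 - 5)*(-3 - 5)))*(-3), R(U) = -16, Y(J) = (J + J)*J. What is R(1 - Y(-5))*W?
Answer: 0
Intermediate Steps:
Y(J) = 2*J**2 (Y(J) = (2*J)*J = 2*J**2)
W = 0 (W = (0*(-4*(-8)))*(-3) = (0*32)*(-3) = 0*(-3) = 0)
R(1 - Y(-5))*W = -16*0 = 0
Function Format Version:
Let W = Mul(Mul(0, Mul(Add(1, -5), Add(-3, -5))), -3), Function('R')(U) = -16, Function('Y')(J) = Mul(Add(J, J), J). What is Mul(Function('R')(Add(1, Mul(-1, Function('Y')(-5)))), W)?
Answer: 0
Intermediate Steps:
Function('Y')(J) = Mul(2, Pow(J, 2)) (Function('Y')(J) = Mul(Mul(2, J), J) = Mul(2, Pow(J, 2)))
W = 0 (W = Mul(Mul(0, Mul(-4, -8)), -3) = Mul(Mul(0, 32), -3) = Mul(0, -3) = 0)
Mul(Function('R')(Add(1, Mul(-1, Function('Y')(-5)))), W) = Mul(-16, 0) = 0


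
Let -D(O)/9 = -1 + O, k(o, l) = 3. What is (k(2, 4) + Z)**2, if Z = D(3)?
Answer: 225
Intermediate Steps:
D(O) = 9 - 9*O (D(O) = -9*(-1 + O) = 9 - 9*O)
Z = -18 (Z = 9 - 9*3 = 9 - 27 = -18)
(k(2, 4) + Z)**2 = (3 - 18)**2 = (-15)**2 = 225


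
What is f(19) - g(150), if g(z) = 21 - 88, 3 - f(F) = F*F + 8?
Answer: -299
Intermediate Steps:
f(F) = -5 - F**2 (f(F) = 3 - (F*F + 8) = 3 - (F**2 + 8) = 3 - (8 + F**2) = 3 + (-8 - F**2) = -5 - F**2)
g(z) = -67
f(19) - g(150) = (-5 - 1*19**2) - 1*(-67) = (-5 - 1*361) + 67 = (-5 - 361) + 67 = -366 + 67 = -299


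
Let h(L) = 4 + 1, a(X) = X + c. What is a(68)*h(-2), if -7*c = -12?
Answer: 2440/7 ≈ 348.57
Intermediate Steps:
c = 12/7 (c = -1/7*(-12) = 12/7 ≈ 1.7143)
a(X) = 12/7 + X (a(X) = X + 12/7 = 12/7 + X)
h(L) = 5
a(68)*h(-2) = (12/7 + 68)*5 = (488/7)*5 = 2440/7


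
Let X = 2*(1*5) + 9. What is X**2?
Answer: 361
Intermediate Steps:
X = 19 (X = 2*5 + 9 = 10 + 9 = 19)
X**2 = 19**2 = 361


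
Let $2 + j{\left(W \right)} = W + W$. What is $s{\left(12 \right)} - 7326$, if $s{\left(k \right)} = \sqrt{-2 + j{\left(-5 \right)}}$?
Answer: $-7326 + i \sqrt{14} \approx -7326.0 + 3.7417 i$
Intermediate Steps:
$j{\left(W \right)} = -2 + 2 W$ ($j{\left(W \right)} = -2 + \left(W + W\right) = -2 + 2 W$)
$s{\left(k \right)} = i \sqrt{14}$ ($s{\left(k \right)} = \sqrt{-2 + \left(-2 + 2 \left(-5\right)\right)} = \sqrt{-2 - 12} = \sqrt{-14} = i \sqrt{14}$)
$s{\left(12 \right)} - 7326 = i \sqrt{14} - 7326 = -7326 + i \sqrt{14}$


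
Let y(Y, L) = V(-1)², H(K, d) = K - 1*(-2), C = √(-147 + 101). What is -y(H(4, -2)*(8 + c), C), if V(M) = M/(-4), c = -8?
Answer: -1/16 ≈ -0.062500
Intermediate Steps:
C = I*√46 (C = √(-46) = I*√46 ≈ 6.7823*I)
H(K, d) = 2 + K (H(K, d) = K + 2 = 2 + K)
V(M) = -M/4 (V(M) = M*(-¼) = -M/4)
y(Y, L) = 1/16 (y(Y, L) = (-¼*(-1))² = (¼)² = 1/16)
-y(H(4, -2)*(8 + c), C) = -1*1/16 = -1/16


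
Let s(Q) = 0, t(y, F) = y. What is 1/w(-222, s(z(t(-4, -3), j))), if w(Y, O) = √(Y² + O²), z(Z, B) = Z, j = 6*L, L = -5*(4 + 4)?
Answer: 1/222 ≈ 0.0045045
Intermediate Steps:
L = -40 (L = -5*8 = -40)
j = -240 (j = 6*(-40) = -240)
w(Y, O) = √(O² + Y²)
1/w(-222, s(z(t(-4, -3), j))) = 1/(√(0² + (-222)²)) = 1/(√(0 + 49284)) = 1/(√49284) = 1/222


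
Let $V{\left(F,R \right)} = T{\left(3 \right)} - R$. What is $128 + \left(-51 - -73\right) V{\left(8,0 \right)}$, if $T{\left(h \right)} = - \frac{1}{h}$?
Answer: $\frac{362}{3} \approx 120.67$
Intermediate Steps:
$V{\left(F,R \right)} = - \frac{1}{3} - R$
$128 + \left(-51 - -73\right) V{\left(8,0 \right)} = 128 + \left(-51 - -73\right) \left(- \frac{1}{3} - 0\right) = 128 + \left(-51 + 73\right) \left(- \frac{1}{3} + 0\right) = 128 + 22 \left(- \frac{1}{3}\right) = 128 - \frac{22}{3} = \frac{362}{3}$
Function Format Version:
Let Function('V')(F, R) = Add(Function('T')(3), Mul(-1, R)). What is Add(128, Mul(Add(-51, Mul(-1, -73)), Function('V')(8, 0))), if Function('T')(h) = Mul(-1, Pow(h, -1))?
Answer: Rational(362, 3) ≈ 120.67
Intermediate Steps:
Function('V')(F, R) = Add(Rational(-1, 3), Mul(-1, R)) (Function('V')(F, R) = Add(Mul(-1, Pow(3, -1)), Mul(-1, R)) = Add(Mul(-1, Rational(1, 3)), Mul(-1, R)) = Add(Rational(-1, 3), Mul(-1, R)))
Add(128, Mul(Add(-51, Mul(-1, -73)), Function('V')(8, 0))) = Add(128, Mul(Add(-51, Mul(-1, -73)), Add(Rational(-1, 3), Mul(-1, 0)))) = Add(128, Mul(Add(-51, 73), Add(Rational(-1, 3), 0))) = Add(128, Mul(22, Rational(-1, 3))) = Add(128, Rational(-22, 3)) = Rational(362, 3)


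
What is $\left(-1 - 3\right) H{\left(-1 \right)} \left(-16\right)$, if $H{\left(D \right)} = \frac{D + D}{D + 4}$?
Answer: $- \frac{128}{3} \approx -42.667$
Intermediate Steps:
$H{\left(D \right)} = \frac{2 D}{4 + D}$
$\left(-1 - 3\right) H{\left(-1 \right)} \left(-16\right) = \left(-1 - 3\right) 2 \left(-1\right) \frac{1}{4 - 1} \left(-16\right) = \left(-1 - 3\right) 2 \left(-1\right) \frac{1}{3} \left(-16\right) = - 4 \cdot 2 \left(-1\right) \frac{1}{3} \left(-16\right) = \left(-4\right) \left(- \frac{2}{3}\right) \left(-16\right) = \frac{8}{3} \left(-16\right) = - \frac{128}{3}$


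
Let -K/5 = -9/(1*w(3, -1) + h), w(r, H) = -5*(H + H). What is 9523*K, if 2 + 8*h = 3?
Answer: 380920/9 ≈ 42324.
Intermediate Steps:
h = ⅛ (h = -¼ + (⅛)*3 = -¼ + 3/8 = ⅛ ≈ 0.12500)
w(r, H) = -10*H
K = 40/9 (K = -(-45)/(1*(-10*(-1)) + ⅛) = -(-45)/(1*10 + ⅛) = -(-45)/(10 + ⅛) = -(-45)/81/8 = -(-45)*8/81 = -5*(-8/9) = 40/9 ≈ 4.4444)
9523*K = 9523*(40/9) = 380920/9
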